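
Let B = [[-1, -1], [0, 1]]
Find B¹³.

[[-1, -1], [0, 1]]

B² = I (check: tr B = 0 and det B = -1), so B¹³ = B since 13 is odd.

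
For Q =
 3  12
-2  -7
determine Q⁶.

tr Q = -4 and det Q = 3, so the characteristic polynomial is λ² − (-4)λ + (3) with roots -3 and -1.
Eigenvectors give P = [[2, 3], [-1, -1]] with P⁻¹ = [[-1, -3], [1, 2]], and Q = P·diag(-3, -1)·P⁻¹.
Then Q⁶ = P·diag(729, 1)·P⁻¹ = [[1458, 3], [-729, -1]] · [[-1, -3], [1, 2]] = [[-1455, -4368], [728, 2185]].

[[-1455, -4368], [728, 2185]]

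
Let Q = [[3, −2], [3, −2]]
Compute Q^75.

Q² = Q (a projection; rank 1, trace 1), so Q^75 = Q.

[[3, −2], [3, −2]]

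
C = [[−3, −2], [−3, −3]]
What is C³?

C² = [[15, 12], [18, 15]]
C³ = [[−81, −66], [−99, −81]]

[[−81, −66], [−99, −81]]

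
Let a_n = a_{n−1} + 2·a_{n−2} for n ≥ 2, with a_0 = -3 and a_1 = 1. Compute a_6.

With companion matrix B = [[1, 2], [1, 0]], [a_n, a_{n−1}]ᵀ = B·[a_{n−1}, a_{n−2}]ᵀ, so [a_6, a_5]ᵀ = B^5·[a_1, a_0]ᵀ.
B^5 = [[21, 22], [11, 10]], giving [a_6, a_5]ᵀ = [[-45], [-19]].

-45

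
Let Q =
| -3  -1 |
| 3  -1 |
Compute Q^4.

[[-12, 16], [-48, -44]]

Q^2 = [[6, 4], [-12, -2]]
Q^3 = [[-6, -10], [30, 14]]
Q^4 = [[-12, 16], [-48, -44]]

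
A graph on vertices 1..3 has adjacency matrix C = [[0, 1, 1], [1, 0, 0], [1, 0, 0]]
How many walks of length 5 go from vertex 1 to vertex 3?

4

The number of length-5 walks from vertex 1 to vertex 3 is entry (1,3) of C^5, where C is the adjacency matrix.
C^2 = [[2, 0, 0], [0, 1, 1], [0, 1, 1]]
C^3 = [[0, 2, 2], [2, 0, 0], [2, 0, 0]]
C^4 = [[4, 0, 0], [0, 2, 2], [0, 2, 2]]
C^5 = [[0, 4, 4], [4, 0, 0], [4, 0, 0]]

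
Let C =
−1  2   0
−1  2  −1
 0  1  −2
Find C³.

[[−1, 0, 2], [0, 0, −1], [1, 1, −6]]

C² = [[−1, 2, −2], [−1, 1, 0], [−1, 0, 3]]
C³ = [[−1, 0, 2], [0, 0, −1], [1, 1, −6]]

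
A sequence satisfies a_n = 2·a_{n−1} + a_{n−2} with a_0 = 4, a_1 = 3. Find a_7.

With companion matrix T = [[2, 1], [1, 0]], [a_n, a_{n−1}]ᵀ = T·[a_{n−1}, a_{n−2}]ᵀ, so [a_7, a_6]ᵀ = T^6·[a_1, a_0]ᵀ.
T^6 = [[169, 70], [70, 29]], giving [a_7, a_6]ᵀ = [[787], [326]].

787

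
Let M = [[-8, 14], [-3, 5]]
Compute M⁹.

[[-3578, 7154], [-1533, 3065]]

tr M = -3 and det M = 2, so the characteristic polynomial is λ² − (-3)λ + (2) with roots -2 and -1.
Eigenvectors give P = [[-7, 2], [-3, 1]] with P⁻¹ = [[-1, 2], [-3, 7]], and M = P·diag(-2, -1)·P⁻¹.
Then M⁹ = P·diag(-512, -1)·P⁻¹ = [[3584, -2], [1536, -1]] · [[-1, 2], [-3, 7]] = [[-3578, 7154], [-1533, 3065]].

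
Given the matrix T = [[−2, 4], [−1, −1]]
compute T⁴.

T² = [[0, −12], [3, −3]]
T³ = [[12, 12], [−3, 15]]
T⁴ = [[−36, 36], [−9, −27]]

[[−36, 36], [−9, −27]]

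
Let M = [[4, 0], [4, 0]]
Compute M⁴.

M² = [[16, 0], [16, 0]]
M³ = [[64, 0], [64, 0]]
M⁴ = [[256, 0], [256, 0]]

[[256, 0], [256, 0]]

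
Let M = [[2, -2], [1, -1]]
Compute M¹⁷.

[[2, -2], [1, -1]]

M² = M (a projection; rank 1, trace 1), so M¹⁷ = M.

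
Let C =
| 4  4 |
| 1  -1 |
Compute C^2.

[[20, 12], [3, 5]]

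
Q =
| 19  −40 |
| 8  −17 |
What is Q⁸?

[[32801, −65600], [13120, −26239]]

tr Q = 2 and det Q = −3, so the characteristic polynomial is λ² − (2)λ + (−3) with roots −1 and 3.
Eigenvectors give P = [[−2, −5], [−1, −2]] with P⁻¹ = [[2, −5], [−1, 2]], and Q = P·diag(−1, 3)·P⁻¹.
Then Q⁸ = P·diag(1, 6561)·P⁻¹ = [[−2, −32805], [−1, −13122]] · [[2, −5], [−1, 2]] = [[32801, −65600], [13120, −26239]].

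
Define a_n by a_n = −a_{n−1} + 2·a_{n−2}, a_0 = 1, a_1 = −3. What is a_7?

With companion matrix C = [[−1, 2], [1, 0]], [a_n, a_{n−1}]ᵀ = C·[a_{n−1}, a_{n−2}]ᵀ, so [a_7, a_6]ᵀ = C⁶·[a_1, a_0]ᵀ.
C⁶ = [[43, −42], [−21, 22]], giving [a_7, a_6]ᵀ = [[−171], [85]].

−171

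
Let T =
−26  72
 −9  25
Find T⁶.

tr T = −1 and det T = −2, so the characteristic polynomial is λ² − (−1)λ + (−2) with roots 1 and −2.
Eigenvectors give P = [[8, 3], [3, 1]] with P⁻¹ = [[−1, 3], [3, −8]], and T = P·diag(1, −2)·P⁻¹.
Then T⁶ = P·diag(1, 64)·P⁻¹ = [[8, 192], [3, 64]] · [[−1, 3], [3, −8]] = [[568, −1512], [189, −503]].

[[568, −1512], [189, −503]]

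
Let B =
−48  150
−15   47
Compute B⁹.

[[−201438, 605850], [−60585, 182267]]

tr B = −1 and det B = −6, so the characteristic polynomial is λ² − (−1)λ + (−6) with roots 2 and −3.
Eigenvectors give P = [[3, −10], [1, −3]] with P⁻¹ = [[−3, 10], [−1, 3]], and B = P·diag(2, −3)·P⁻¹.
Then B⁹ = P·diag(512, −19683)·P⁻¹ = [[1536, 196830], [512, 59049]] · [[−3, 10], [−1, 3]] = [[−201438, 605850], [−60585, 182267]].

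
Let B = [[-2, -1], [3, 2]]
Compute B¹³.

[[-2, -1], [3, 2]]

B² = I (check: tr B = 0 and det B = -1), so B¹³ = B since 13 is odd.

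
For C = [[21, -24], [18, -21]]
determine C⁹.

[[137781, -157464], [118098, -137781]]

tr C = 0 and det C = -9, so the characteristic polynomial is λ² − (0)λ + (-9) with roots 3 and -3.
Eigenvectors give P = [[4, 1], [3, 1]] with P⁻¹ = [[1, -1], [-3, 4]], and C = P·diag(3, -3)·P⁻¹.
Then C⁹ = P·diag(19683, -19683)·P⁻¹ = [[78732, -19683], [59049, -19683]] · [[1, -1], [-3, 4]] = [[137781, -157464], [118098, -137781]].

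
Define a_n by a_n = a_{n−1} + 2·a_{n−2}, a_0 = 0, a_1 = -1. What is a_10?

-341

With companion matrix M = [[1, 2], [1, 0]], [a_n, a_{n−1}]ᵀ = M·[a_{n−1}, a_{n−2}]ᵀ, so [a_10, a_9]ᵀ = M⁹·[a_1, a_0]ᵀ.
M⁹ = [[341, 342], [171, 170]], giving [a_10, a_9]ᵀ = [[-341], [-171]].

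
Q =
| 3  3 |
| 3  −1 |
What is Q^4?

Q^2 = [[18, 6], [6, 10]]
Q^3 = [[72, 48], [48, 8]]
Q^4 = [[360, 168], [168, 136]]

[[360, 168], [168, 136]]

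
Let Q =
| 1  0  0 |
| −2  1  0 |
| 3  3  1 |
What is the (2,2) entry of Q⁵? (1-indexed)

Q = I + N where N = [[0, 0, 0], [−2, 0, 0], [3, 3, 0]] is strictly lower-triangular, so N³ = 0.
(I + N)⁵ = I + 5·N + 10·N² = [[1, 0, 0], [−10, 1, 0], [−45, 15, 1]].

1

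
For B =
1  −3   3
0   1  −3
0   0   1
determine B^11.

[[1, −33, 528], [0, 1, −33], [0, 0, 1]]

B = I + N where N = [[0, −3, 3], [0, 0, −3], [0, 0, 0]] is strictly upper-triangular, so N^3 = 0.
(I + N)^11 = I + 11·N + 55·N^2 = [[1, −33, 528], [0, 1, −33], [0, 0, 1]].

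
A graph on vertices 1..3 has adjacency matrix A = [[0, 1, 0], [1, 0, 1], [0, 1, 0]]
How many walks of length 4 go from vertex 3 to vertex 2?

0

The number of length-4 walks from vertex 3 to vertex 2 is entry (3,2) of A⁴, where A is the adjacency matrix.
A² = [[1, 0, 1], [0, 2, 0], [1, 0, 1]]
A³ = [[0, 2, 0], [2, 0, 2], [0, 2, 0]]
A⁴ = [[2, 0, 2], [0, 4, 0], [2, 0, 2]]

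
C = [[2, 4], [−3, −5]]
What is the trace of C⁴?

17

tr C = −3 and det C = 2, so the characteristic polynomial is λ² − (−3)λ + (2) with roots −1 and −2.
Eigenvectors give P = [[4, −1], [−3, 1]] with P⁻¹ = [[1, 1], [3, 4]], and C = P·diag(−1, −2)·P⁻¹.
Then C⁴ = P·diag(1, 16)·P⁻¹ = [[4, −16], [−3, 16]] · [[1, 1], [3, 4]] = [[−44, −60], [45, 61]].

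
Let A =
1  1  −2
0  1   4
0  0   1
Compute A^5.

[[1, 5, 30], [0, 1, 20], [0, 0, 1]]

A = I + N where N = [[0, 1, −2], [0, 0, 4], [0, 0, 0]] is strictly upper-triangular, so N^3 = 0.
(I + N)^5 = I + 5·N + 10·N^2 = [[1, 5, 30], [0, 1, 20], [0, 0, 1]].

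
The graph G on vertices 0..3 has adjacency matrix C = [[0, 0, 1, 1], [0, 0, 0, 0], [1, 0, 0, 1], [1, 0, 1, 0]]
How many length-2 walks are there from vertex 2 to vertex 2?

The number of length-2 walks from vertex 2 to vertex 2 is entry (2,2) of C^2, where C is the adjacency matrix.
C^2 = [[2, 0, 1, 1], [0, 0, 0, 0], [1, 0, 2, 1], [1, 0, 1, 2]]

2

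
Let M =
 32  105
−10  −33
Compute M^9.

tr M = −1 and det M = −6, so the characteristic polynomial is λ² − (−1)λ + (−6) with roots −3 and 2.
Eigenvectors give P = [[−3, 7], [1, −2]] with P⁻¹ = [[2, 7], [1, 3]], and M = P·diag(−3, 2)·P⁻¹.
Then M^9 = P·diag(−19683, 512)·P⁻¹ = [[59049, 3584], [−19683, −1024]] · [[2, 7], [1, 3]] = [[121682, 424095], [−40390, −140853]].

[[121682, 424095], [−40390, −140853]]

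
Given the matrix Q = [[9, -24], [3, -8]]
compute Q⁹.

[[9, -24], [3, -8]]

Q² = Q (a projection; rank 1, trace 1), so Q⁹ = Q.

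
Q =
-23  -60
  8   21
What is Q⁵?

tr Q = -2 and det Q = -3, so the characteristic polynomial is λ² − (-2)λ + (-3) with roots -3 and 1.
Eigenvectors give P = [[-3, -5], [1, 2]] with P⁻¹ = [[-2, -5], [1, 3]], and Q = P·diag(-3, 1)·P⁻¹.
Then Q⁵ = P·diag(-243, 1)·P⁻¹ = [[729, -5], [-243, 2]] · [[-2, -5], [1, 3]] = [[-1463, -3660], [488, 1221]].

[[-1463, -3660], [488, 1221]]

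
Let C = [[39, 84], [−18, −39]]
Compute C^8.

[[6561, 0], [0, 6561]]

tr C = 0 and det C = −9, so the characteristic polynomial is λ² − (0)λ + (−9) with roots −3 and 3.
Eigenvectors give P = [[−2, 7], [1, −3]] with P⁻¹ = [[3, 7], [1, 2]], and C = P·diag(−3, 3)·P⁻¹.
Then C^8 = P·diag(6561, 6561)·P⁻¹ = [[−13122, 45927], [6561, −19683]] · [[3, 7], [1, 2]] = [[6561, 0], [0, 6561]].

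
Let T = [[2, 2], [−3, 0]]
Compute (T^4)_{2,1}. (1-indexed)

48

T^2 = [[−2, 4], [−6, −6]]
T^3 = [[−16, −4], [6, −12]]
T^4 = [[−20, −32], [48, 12]]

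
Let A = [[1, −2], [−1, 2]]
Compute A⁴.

[[27, −54], [−27, 54]]

A² = [[3, −6], [−3, 6]]
A³ = [[9, −18], [−9, 18]]
A⁴ = [[27, −54], [−27, 54]]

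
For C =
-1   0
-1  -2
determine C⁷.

tr C = -3 and det C = 2, so the characteristic polynomial is λ² − (-3)λ + (2) with roots -2 and -1.
Eigenvectors give P = [[0, -1], [1, 1]] with P⁻¹ = [[1, 1], [-1, 0]], and C = P·diag(-2, -1)·P⁻¹.
Then C⁷ = P·diag(-128, -1)·P⁻¹ = [[0, 1], [-128, -1]] · [[1, 1], [-1, 0]] = [[-1, 0], [-127, -128]].

[[-1, 0], [-127, -128]]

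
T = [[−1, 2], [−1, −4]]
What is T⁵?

tr T = −5 and det T = 6, so the characteristic polynomial is λ² − (−5)λ + (6) with roots −2 and −3.
Eigenvectors give P = [[−2, −1], [1, 1]] with P⁻¹ = [[−1, −1], [1, 2]], and T = P·diag(−2, −3)·P⁻¹.
Then T⁵ = P·diag(−32, −243)·P⁻¹ = [[64, 243], [−32, −243]] · [[−1, −1], [1, 2]] = [[179, 422], [−211, −454]].

[[179, 422], [−211, −454]]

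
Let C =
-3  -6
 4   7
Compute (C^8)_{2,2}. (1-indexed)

19681

tr C = 4 and det C = 3, so the characteristic polynomial is λ² − (4)λ + (3) with roots 1 and 3.
Eigenvectors give P = [[3, -1], [-2, 1]] with P⁻¹ = [[1, 1], [2, 3]], and C = P·diag(1, 3)·P⁻¹.
Then C^8 = P·diag(1, 6561)·P⁻¹ = [[3, -6561], [-2, 6561]] · [[1, 1], [2, 3]] = [[-13119, -19680], [13120, 19681]].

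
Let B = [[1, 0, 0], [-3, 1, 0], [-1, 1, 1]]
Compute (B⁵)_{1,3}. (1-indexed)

0

B = I + N where N = [[0, 0, 0], [-3, 0, 0], [-1, 1, 0]] is strictly lower-triangular, so N³ = 0.
(I + N)⁵ = I + 5·N + 10·N² = [[1, 0, 0], [-15, 1, 0], [-35, 5, 1]].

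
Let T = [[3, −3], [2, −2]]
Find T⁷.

[[3, −3], [2, −2]]

T² = T (a projection; rank 1, trace 1), so T⁷ = T.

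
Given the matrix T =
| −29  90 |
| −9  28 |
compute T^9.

tr T = −1 and det T = −2, so the characteristic polynomial is λ² − (−1)λ + (−2) with roots −2 and 1.
Eigenvectors give P = [[10, 3], [3, 1]] with P⁻¹ = [[1, −3], [−3, 10]], and T = P·diag(−2, 1)·P⁻¹.
Then T^9 = P·diag(−512, 1)·P⁻¹ = [[−5120, 3], [−1536, 1]] · [[1, −3], [−3, 10]] = [[−5129, 15390], [−1539, 4618]].

[[−5129, 15390], [−1539, 4618]]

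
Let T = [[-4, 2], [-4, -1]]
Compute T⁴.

T² = [[8, -10], [20, -7]]
T³ = [[8, 26], [-52, 47]]
T⁴ = [[-136, -10], [20, -151]]

[[-136, -10], [20, -151]]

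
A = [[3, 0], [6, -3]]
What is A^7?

tr A = 0 and det A = -9, so the characteristic polynomial is λ² − (0)λ + (-9) with roots -3 and 3.
Eigenvectors give P = [[0, 1], [-1, 1]] with P⁻¹ = [[1, -1], [1, 0]], and A = P·diag(-3, 3)·P⁻¹.
Then A^7 = P·diag(-2187, 2187)·P⁻¹ = [[0, 2187], [2187, 2187]] · [[1, -1], [1, 0]] = [[2187, 0], [4374, -2187]].

[[2187, 0], [4374, -2187]]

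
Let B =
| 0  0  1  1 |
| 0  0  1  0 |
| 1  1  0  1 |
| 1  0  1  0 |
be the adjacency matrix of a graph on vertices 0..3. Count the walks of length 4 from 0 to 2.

6

The number of length-4 walks from vertex 0 to vertex 2 is entry (0,2) of B^4, where B is the adjacency matrix.
B^2 = [[2, 1, 1, 1], [1, 1, 0, 1], [1, 0, 3, 1], [1, 1, 1, 2]]
B^3 = [[2, 1, 4, 3], [1, 0, 3, 1], [4, 3, 2, 4], [3, 1, 4, 2]]
B^4 = [[7, 4, 6, 6], [4, 3, 2, 4], [6, 2, 11, 6], [6, 4, 6, 7]]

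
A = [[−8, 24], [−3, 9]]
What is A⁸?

A² = A (a projection; rank 1, trace 1), so A⁸ = A.

[[−8, 24], [−3, 9]]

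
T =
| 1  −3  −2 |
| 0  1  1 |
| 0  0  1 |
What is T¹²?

T = I + N where N = [[0, −3, −2], [0, 0, 1], [0, 0, 0]] is strictly upper-triangular, so N³ = 0.
(I + N)¹² = I + 12·N + 66·N² = [[1, −36, −222], [0, 1, 12], [0, 0, 1]].

[[1, −36, −222], [0, 1, 12], [0, 0, 1]]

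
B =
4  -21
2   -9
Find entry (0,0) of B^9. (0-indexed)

tr B = -5 and det B = 6, so the characteristic polynomial is λ² − (-5)λ + (6) with roots -2 and -3.
Eigenvectors give P = [[7, 3], [2, 1]] with P⁻¹ = [[1, -3], [-2, 7]], and B = P·diag(-2, -3)·P⁻¹.
Then B^9 = P·diag(-512, -19683)·P⁻¹ = [[-3584, -59049], [-1024, -19683]] · [[1, -3], [-2, 7]] = [[114514, -402591], [38342, -134709]].

114514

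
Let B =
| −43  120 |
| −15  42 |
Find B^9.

tr B = −1 and det B = −6, so the characteristic polynomial is λ² − (−1)λ + (−6) with roots −3 and 2.
Eigenvectors give P = [[3, −8], [1, −3]] with P⁻¹ = [[3, −8], [1, −3]], and B = P·diag(−3, 2)·P⁻¹.
Then B^9 = P·diag(−19683, 512)·P⁻¹ = [[−59049, −4096], [−19683, −1536]] · [[3, −8], [1, −3]] = [[−181243, 484680], [−60585, 162072]].

[[−181243, 484680], [−60585, 162072]]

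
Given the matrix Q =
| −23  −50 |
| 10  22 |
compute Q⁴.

[[341, 650], [−130, −244]]

tr Q = −1 and det Q = −6, so the characteristic polynomial is λ² − (−1)λ + (−6) with roots 2 and −3.
Eigenvectors give P = [[−2, 5], [1, −2]] with P⁻¹ = [[2, 5], [1, 2]], and Q = P·diag(2, −3)·P⁻¹.
Then Q⁴ = P·diag(16, 81)·P⁻¹ = [[−32, 405], [16, −162]] · [[2, 5], [1, 2]] = [[341, 650], [−130, −244]].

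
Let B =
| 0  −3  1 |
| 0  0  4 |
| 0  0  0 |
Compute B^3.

[[0, 0, 0], [0, 0, 0], [0, 0, 0]]

B is strictly triangular, hence nilpotent: B^3 = 0, so B^3 = 0.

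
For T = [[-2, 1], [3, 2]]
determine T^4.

[[49, 0], [0, 49]]

T^2 = [[7, 0], [0, 7]]
T^3 = [[-14, 7], [21, 14]]
T^4 = [[49, 0], [0, 49]]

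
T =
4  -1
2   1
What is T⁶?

[[1394, -665], [1330, -601]]

tr T = 5 and det T = 6, so the characteristic polynomial is λ² − (5)λ + (6) with roots 2 and 3.
Eigenvectors give P = [[1, -1], [2, -1]] with P⁻¹ = [[-1, 1], [-2, 1]], and T = P·diag(2, 3)·P⁻¹.
Then T⁶ = P·diag(64, 729)·P⁻¹ = [[64, -729], [128, -729]] · [[-1, 1], [-2, 1]] = [[1394, -665], [1330, -601]].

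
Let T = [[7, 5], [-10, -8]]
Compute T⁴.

[[-49, -65], [130, 146]]

tr T = -1 and det T = -6, so the characteristic polynomial is λ² − (-1)λ + (-6) with roots -3 and 2.
Eigenvectors give P = [[-1, -1], [2, 1]] with P⁻¹ = [[1, 1], [-2, -1]], and T = P·diag(-3, 2)·P⁻¹.
Then T⁴ = P·diag(81, 16)·P⁻¹ = [[-81, -16], [162, 16]] · [[1, 1], [-2, -1]] = [[-49, -65], [130, 146]].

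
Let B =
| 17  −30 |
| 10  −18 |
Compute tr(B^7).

tr B = −1 and det B = −6, so the characteristic polynomial is λ² − (−1)λ + (−6) with roots −3 and 2.
Eigenvectors give P = [[−3, 2], [−2, 1]] with P⁻¹ = [[1, −2], [2, −3]], and B = P·diag(−3, 2)·P⁻¹.
Then B^7 = P·diag(−2187, 128)·P⁻¹ = [[6561, 256], [4374, 128]] · [[1, −2], [2, −3]] = [[7073, −13890], [4630, −9132]].

−2059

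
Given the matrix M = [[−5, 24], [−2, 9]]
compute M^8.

[[−19679, 78720], [−6560, 26241]]

tr M = 4 and det M = 3, so the characteristic polynomial is λ² − (4)λ + (3) with roots 3 and 1.
Eigenvectors give P = [[3, 4], [1, 1]] with P⁻¹ = [[−1, 4], [1, −3]], and M = P·diag(3, 1)·P⁻¹.
Then M^8 = P·diag(6561, 1)·P⁻¹ = [[19683, 4], [6561, 1]] · [[−1, 4], [1, −3]] = [[−19679, 78720], [−6560, 26241]].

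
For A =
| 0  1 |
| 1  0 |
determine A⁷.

A² = I (check: tr A = 0 and det A = −1), so A⁷ = A since 7 is odd.

[[0, 1], [1, 0]]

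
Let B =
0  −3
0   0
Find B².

B is strictly triangular, hence nilpotent: B² = 0, so B² = 0.

[[0, 0], [0, 0]]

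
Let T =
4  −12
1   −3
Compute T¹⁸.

[[4, −12], [1, −3]]

T² = T (a projection; rank 1, trace 1), so T¹⁸ = T.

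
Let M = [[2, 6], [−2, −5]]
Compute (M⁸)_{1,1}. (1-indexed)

−764

tr M = −3 and det M = 2, so the characteristic polynomial is λ² − (−3)λ + (2) with roots −1 and −2.
Eigenvectors give P = [[−2, 3], [1, −2]] with P⁻¹ = [[−2, −3], [−1, −2]], and M = P·diag(−1, −2)·P⁻¹.
Then M⁸ = P·diag(1, 256)·P⁻¹ = [[−2, 768], [1, −512]] · [[−2, −3], [−1, −2]] = [[−764, −1530], [510, 1021]].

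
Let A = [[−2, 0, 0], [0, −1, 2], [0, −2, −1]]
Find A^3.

A^2 = [[4, 0, 0], [0, −3, −4], [0, 4, −3]]
A^3 = [[−8, 0, 0], [0, 11, −2], [0, 2, 11]]

[[−8, 0, 0], [0, 11, −2], [0, 2, 11]]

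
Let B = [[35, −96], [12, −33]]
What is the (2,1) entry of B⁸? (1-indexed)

19680

tr B = 2 and det B = −3, so the characteristic polynomial is λ² − (2)λ + (−3) with roots 3 and −1.
Eigenvectors give P = [[−3, 8], [−1, 3]] with P⁻¹ = [[−3, 8], [−1, 3]], and B = P·diag(3, −1)·P⁻¹.
Then B⁸ = P·diag(6561, 1)·P⁻¹ = [[−19683, 8], [−6561, 3]] · [[−3, 8], [−1, 3]] = [[59041, −157440], [19680, −52479]].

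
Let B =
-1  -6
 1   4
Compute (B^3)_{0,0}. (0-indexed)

-13

tr B = 3 and det B = 2, so the characteristic polynomial is λ² − (3)λ + (2) with roots 1 and 2.
Eigenvectors give P = [[3, 2], [-1, -1]] with P⁻¹ = [[1, 2], [-1, -3]], and B = P·diag(1, 2)·P⁻¹.
Then B^3 = P·diag(1, 8)·P⁻¹ = [[3, 16], [-1, -8]] · [[1, 2], [-1, -3]] = [[-13, -42], [7, 22]].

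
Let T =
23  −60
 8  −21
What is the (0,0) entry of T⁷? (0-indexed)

13127

tr T = 2 and det T = −3, so the characteristic polynomial is λ² − (2)λ + (−3) with roots −1 and 3.
Eigenvectors give P = [[−5, 3], [−2, 1]] with P⁻¹ = [[1, −3], [2, −5]], and T = P·diag(−1, 3)·P⁻¹.
Then T⁷ = P·diag(−1, 2187)·P⁻¹ = [[5, 6561], [2, 2187]] · [[1, −3], [2, −5]] = [[13127, −32820], [4376, −10941]].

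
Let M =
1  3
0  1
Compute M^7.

M = I + N where N = [[0, 3], [0, 0]] is strictly upper-triangular, so N^2 = 0.
(I + N)^7 = I + 7·N = [[1, 21], [0, 1]].

[[1, 21], [0, 1]]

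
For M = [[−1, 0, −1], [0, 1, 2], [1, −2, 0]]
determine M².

[[0, 2, 1], [2, −3, 2], [−1, −2, −5]]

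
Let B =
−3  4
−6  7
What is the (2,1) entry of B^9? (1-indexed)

−59046

tr B = 4 and det B = 3, so the characteristic polynomial is λ² − (4)λ + (3) with roots 1 and 3.
Eigenvectors give P = [[1, −2], [1, −3]] with P⁻¹ = [[3, −2], [1, −1]], and B = P·diag(1, 3)·P⁻¹.
Then B^9 = P·diag(1, 19683)·P⁻¹ = [[1, −39366], [1, −59049]] · [[3, −2], [1, −1]] = [[−39363, 39364], [−59046, 59047]].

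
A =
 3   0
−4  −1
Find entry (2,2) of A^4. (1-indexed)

tr A = 2 and det A = −3, so the characteristic polynomial is λ² − (2)λ + (−3) with roots −1 and 3.
Eigenvectors give P = [[0, 1], [−1, −1]] with P⁻¹ = [[−1, −1], [1, 0]], and A = P·diag(−1, 3)·P⁻¹.
Then A^4 = P·diag(1, 81)·P⁻¹ = [[0, 81], [−1, −81]] · [[−1, −1], [1, 0]] = [[81, 0], [−80, 1]].

1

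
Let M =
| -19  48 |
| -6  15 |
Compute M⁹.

tr M = -4 and det M = 3, so the characteristic polynomial is λ² − (-4)λ + (3) with roots -3 and -1.
Eigenvectors give P = [[3, 8], [1, 3]] with P⁻¹ = [[3, -8], [-1, 3]], and M = P·diag(-3, -1)·P⁻¹.
Then M⁹ = P·diag(-19683, -1)·P⁻¹ = [[-59049, -8], [-19683, -3]] · [[3, -8], [-1, 3]] = [[-177139, 472368], [-59046, 157455]].

[[-177139, 472368], [-59046, 157455]]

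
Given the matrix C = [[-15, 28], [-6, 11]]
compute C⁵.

[[-1695, 3388], [-726, 1451]]

tr C = -4 and det C = 3, so the characteristic polynomial is λ² − (-4)λ + (3) with roots -3 and -1.
Eigenvectors give P = [[-7, -2], [-3, -1]] with P⁻¹ = [[-1, 2], [3, -7]], and C = P·diag(-3, -1)·P⁻¹.
Then C⁵ = P·diag(-243, -1)·P⁻¹ = [[1701, 2], [729, 1]] · [[-1, 2], [3, -7]] = [[-1695, 3388], [-726, 1451]].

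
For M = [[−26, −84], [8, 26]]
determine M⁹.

[[−6656, −21504], [2048, 6656]]

tr M = 0 and det M = −4, so the characteristic polynomial is λ² − (0)λ + (−4) with roots −2 and 2.
Eigenvectors give P = [[7, −3], [−2, 1]] with P⁻¹ = [[1, 3], [2, 7]], and M = P·diag(−2, 2)·P⁻¹.
Then M⁹ = P·diag(−512, 512)·P⁻¹ = [[−3584, −1536], [1024, 512]] · [[1, 3], [2, 7]] = [[−6656, −21504], [2048, 6656]].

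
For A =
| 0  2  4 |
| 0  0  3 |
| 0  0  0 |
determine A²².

[[0, 0, 0], [0, 0, 0], [0, 0, 0]]

A is strictly triangular, hence nilpotent: A³ = 0, so A²² = 0.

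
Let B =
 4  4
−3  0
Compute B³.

[[−32, 16], [−12, −48]]

B² = [[4, 16], [−12, −12]]
B³ = [[−32, 16], [−12, −48]]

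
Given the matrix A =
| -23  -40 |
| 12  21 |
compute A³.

[[-167, -280], [84, 141]]

tr A = -2 and det A = -3, so the characteristic polynomial is λ² − (-2)λ + (-3) with roots -3 and 1.
Eigenvectors give P = [[-2, -5], [1, 3]] with P⁻¹ = [[-3, -5], [1, 2]], and A = P·diag(-3, 1)·P⁻¹.
Then A³ = P·diag(-27, 1)·P⁻¹ = [[54, -5], [-27, 3]] · [[-3, -5], [1, 2]] = [[-167, -280], [84, 141]].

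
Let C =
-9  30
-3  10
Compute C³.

[[-9, 30], [-3, 10]]

C² = C (a projection; rank 1, trace 1), so C³ = C.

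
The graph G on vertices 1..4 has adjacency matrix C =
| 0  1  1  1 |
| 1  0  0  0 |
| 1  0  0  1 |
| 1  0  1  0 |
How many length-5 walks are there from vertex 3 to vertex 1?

17

The number of length-5 walks from vertex 3 to vertex 1 is entry (3,1) of C⁵, where C is the adjacency matrix.
C² = [[3, 0, 1, 1], [0, 1, 1, 1], [1, 1, 2, 1], [1, 1, 1, 2]]
C³ = [[2, 3, 4, 4], [3, 0, 1, 1], [4, 1, 2, 3], [4, 1, 3, 2]]
C⁴ = [[11, 2, 6, 6], [2, 3, 4, 4], [6, 4, 7, 6], [6, 4, 6, 7]]
C⁵ = [[14, 11, 17, 17], [11, 2, 6, 6], [17, 6, 12, 13], [17, 6, 13, 12]]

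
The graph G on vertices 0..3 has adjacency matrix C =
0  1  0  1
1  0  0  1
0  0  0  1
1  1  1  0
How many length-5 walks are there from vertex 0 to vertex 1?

13

The number of length-5 walks from vertex 0 to vertex 1 is entry (0,1) of C⁵, where C is the adjacency matrix.
C² = [[2, 1, 1, 1], [1, 2, 1, 1], [1, 1, 1, 0], [1, 1, 0, 3]]
C³ = [[2, 3, 1, 4], [3, 2, 1, 4], [1, 1, 0, 3], [4, 4, 3, 2]]
C⁴ = [[7, 6, 4, 6], [6, 7, 4, 6], [4, 4, 3, 2], [6, 6, 2, 11]]
C⁵ = [[12, 13, 6, 17], [13, 12, 6, 17], [6, 6, 2, 11], [17, 17, 11, 14]]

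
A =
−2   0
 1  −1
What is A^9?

tr A = −3 and det A = 2, so the characteristic polynomial is λ² − (−3)λ + (2) with roots −2 and −1.
Eigenvectors give P = [[−1, 0], [1, 1]] with P⁻¹ = [[−1, 0], [1, 1]], and A = P·diag(−2, −1)·P⁻¹.
Then A^9 = P·diag(−512, −1)·P⁻¹ = [[512, 0], [−512, −1]] · [[−1, 0], [1, 1]] = [[−512, 0], [511, −1]].

[[−512, 0], [511, −1]]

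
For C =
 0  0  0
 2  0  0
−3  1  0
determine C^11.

[[0, 0, 0], [0, 0, 0], [0, 0, 0]]

C is strictly triangular, hence nilpotent: C^3 = 0, so C^11 = 0.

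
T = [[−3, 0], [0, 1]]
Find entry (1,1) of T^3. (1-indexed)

T^2 = [[9, 0], [0, 1]]
T^3 = [[−27, 0], [0, 1]]

−27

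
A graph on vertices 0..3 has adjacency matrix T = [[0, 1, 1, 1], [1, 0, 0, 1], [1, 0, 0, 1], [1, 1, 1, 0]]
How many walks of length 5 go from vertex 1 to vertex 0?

The number of length-5 walks from vertex 1 to vertex 0 is entry (1,0) of T⁵, where T is the adjacency matrix.
T² = [[3, 1, 1, 2], [1, 2, 2, 1], [1, 2, 2, 1], [2, 1, 1, 3]]
T³ = [[4, 5, 5, 5], [5, 2, 2, 5], [5, 2, 2, 5], [5, 5, 5, 4]]
T⁴ = [[15, 9, 9, 14], [9, 10, 10, 9], [9, 10, 10, 9], [14, 9, 9, 15]]
T⁵ = [[32, 29, 29, 33], [29, 18, 18, 29], [29, 18, 18, 29], [33, 29, 29, 32]]

29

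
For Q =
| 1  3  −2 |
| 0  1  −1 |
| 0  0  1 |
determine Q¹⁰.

Q = I + N where N = [[0, 3, −2], [0, 0, −1], [0, 0, 0]] is strictly upper-triangular, so N³ = 0.
(I + N)¹⁰ = I + 10·N + 45·N² = [[1, 30, −155], [0, 1, −10], [0, 0, 1]].

[[1, 30, −155], [0, 1, −10], [0, 0, 1]]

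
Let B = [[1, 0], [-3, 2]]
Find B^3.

B^2 = [[1, 0], [-9, 4]]
B^3 = [[1, 0], [-21, 8]]

[[1, 0], [-21, 8]]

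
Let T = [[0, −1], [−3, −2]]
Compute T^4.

T^2 = [[3, 2], [6, 7]]
T^3 = [[−6, −7], [−21, −20]]
T^4 = [[21, 20], [60, 61]]

[[21, 20], [60, 61]]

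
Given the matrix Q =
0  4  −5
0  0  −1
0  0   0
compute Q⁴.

[[0, 0, 0], [0, 0, 0], [0, 0, 0]]

Q is strictly triangular, hence nilpotent: Q³ = 0, so Q⁴ = 0.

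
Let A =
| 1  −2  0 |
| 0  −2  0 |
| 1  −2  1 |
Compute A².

[[1, 2, 0], [0, 4, 0], [2, 0, 1]]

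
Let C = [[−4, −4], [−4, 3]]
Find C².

[[32, 4], [4, 25]]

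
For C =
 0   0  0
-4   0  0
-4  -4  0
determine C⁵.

C is strictly triangular, hence nilpotent: C³ = 0, so C⁵ = 0.

[[0, 0, 0], [0, 0, 0], [0, 0, 0]]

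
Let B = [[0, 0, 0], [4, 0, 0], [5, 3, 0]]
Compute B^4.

B is strictly triangular, hence nilpotent: B^3 = 0, so B^4 = 0.

[[0, 0, 0], [0, 0, 0], [0, 0, 0]]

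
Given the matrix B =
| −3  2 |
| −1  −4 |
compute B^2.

[[7, −14], [7, 14]]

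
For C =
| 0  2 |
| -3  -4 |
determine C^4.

[[-60, -32], [48, 4]]

C^2 = [[-6, -8], [12, 10]]
C^3 = [[24, 20], [-30, -16]]
C^4 = [[-60, -32], [48, 4]]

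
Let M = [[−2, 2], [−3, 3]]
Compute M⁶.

[[−2, 2], [−3, 3]]

M² = M (a projection; rank 1, trace 1), so M⁶ = M.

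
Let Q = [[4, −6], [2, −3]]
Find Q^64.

[[4, −6], [2, −3]]

Q² = Q (a projection; rank 1, trace 1), so Q^64 = Q.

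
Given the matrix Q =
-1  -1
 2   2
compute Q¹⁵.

Q² = Q (a projection; rank 1, trace 1), so Q¹⁵ = Q.

[[-1, -1], [2, 2]]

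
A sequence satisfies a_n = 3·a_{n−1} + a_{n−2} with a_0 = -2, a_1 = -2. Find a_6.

With companion matrix M = [[3, 1], [1, 0]], [a_n, a_{n−1}]ᵀ = M·[a_{n−1}, a_{n−2}]ᵀ, so [a_6, a_5]ᵀ = M⁵·[a_1, a_0]ᵀ.
M⁵ = [[360, 109], [109, 33]], giving [a_6, a_5]ᵀ = [[-938], [-284]].

-938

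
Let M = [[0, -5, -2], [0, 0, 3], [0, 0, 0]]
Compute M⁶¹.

M is strictly triangular, hence nilpotent: M³ = 0, so M⁶¹ = 0.

[[0, 0, 0], [0, 0, 0], [0, 0, 0]]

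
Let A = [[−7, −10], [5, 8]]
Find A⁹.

[[−20707, −40390], [20195, 39878]]

tr A = 1 and det A = −6, so the characteristic polynomial is λ² − (1)λ + (−6) with roots 3 and −2.
Eigenvectors give P = [[−1, 2], [1, −1]] with P⁻¹ = [[1, 2], [1, 1]], and A = P·diag(3, −2)·P⁻¹.
Then A⁹ = P·diag(19683, −512)·P⁻¹ = [[−19683, −1024], [19683, 512]] · [[1, 2], [1, 1]] = [[−20707, −40390], [20195, 39878]].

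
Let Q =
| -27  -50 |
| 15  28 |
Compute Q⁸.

tr Q = 1 and det Q = -6, so the characteristic polynomial is λ² − (1)λ + (-6) with roots 3 and -2.
Eigenvectors give P = [[5, -2], [-3, 1]] with P⁻¹ = [[-1, -2], [-3, -5]], and Q = P·diag(3, -2)·P⁻¹.
Then Q⁸ = P·diag(6561, 256)·P⁻¹ = [[32805, -512], [-19683, 256]] · [[-1, -2], [-3, -5]] = [[-31269, -63050], [18915, 38086]].

[[-31269, -63050], [18915, 38086]]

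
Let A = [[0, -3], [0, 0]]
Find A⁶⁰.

[[0, 0], [0, 0]]

A is strictly triangular, hence nilpotent: A² = 0, so A⁶⁰ = 0.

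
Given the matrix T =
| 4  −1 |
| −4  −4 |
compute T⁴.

[[400, 0], [0, 400]]

T² = [[20, 0], [0, 20]]
T³ = [[80, −20], [−80, −80]]
T⁴ = [[400, 0], [0, 400]]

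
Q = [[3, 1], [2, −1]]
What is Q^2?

[[11, 2], [4, 3]]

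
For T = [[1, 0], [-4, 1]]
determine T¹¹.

T = I + N where N = [[0, 0], [-4, 0]] is strictly lower-triangular, so N² = 0.
(I + N)¹¹ = I + 11·N = [[1, 0], [-44, 1]].

[[1, 0], [-44, 1]]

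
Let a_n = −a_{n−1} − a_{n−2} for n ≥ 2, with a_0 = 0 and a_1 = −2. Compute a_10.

With companion matrix M = [[−1, −1], [1, 0]], [a_n, a_{n−1}]ᵀ = M·[a_{n−1}, a_{n−2}]ᵀ, so [a_10, a_9]ᵀ = M⁹·[a_1, a_0]ᵀ.
M⁹ = [[1, 0], [0, 1]], giving [a_10, a_9]ᵀ = [[−2], [0]].

−2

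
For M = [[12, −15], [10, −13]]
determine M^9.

tr M = −1 and det M = −6, so the characteristic polynomial is λ² − (−1)λ + (−6) with roots −3 and 2.
Eigenvectors give P = [[−1, 3], [−1, 2]] with P⁻¹ = [[2, −3], [1, −1]], and M = P·diag(−3, 2)·P⁻¹.
Then M^9 = P·diag(−19683, 512)·P⁻¹ = [[19683, 1536], [19683, 1024]] · [[2, −3], [1, −1]] = [[40902, −60585], [40390, −60073]].

[[40902, −60585], [40390, −60073]]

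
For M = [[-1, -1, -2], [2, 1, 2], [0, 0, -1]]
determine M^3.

M^2 = [[-1, 0, 2], [0, -1, -4], [0, 0, 1]]
M^3 = [[1, 1, 0], [-2, -1, 2], [0, 0, -1]]

[[1, 1, 0], [-2, -1, 2], [0, 0, -1]]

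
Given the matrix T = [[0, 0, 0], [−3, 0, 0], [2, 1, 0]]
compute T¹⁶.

T is strictly triangular, hence nilpotent: T³ = 0, so T¹⁶ = 0.

[[0, 0, 0], [0, 0, 0], [0, 0, 0]]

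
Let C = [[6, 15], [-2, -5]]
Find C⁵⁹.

C² = C (a projection; rank 1, trace 1), so C⁵⁹ = C.

[[6, 15], [-2, -5]]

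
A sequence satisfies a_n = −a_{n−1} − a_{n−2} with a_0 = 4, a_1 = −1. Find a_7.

With companion matrix T = [[−1, −1], [1, 0]], [a_n, a_{n−1}]ᵀ = T·[a_{n−1}, a_{n−2}]ᵀ, so [a_7, a_6]ᵀ = T^6·[a_1, a_0]ᵀ.
T^6 = [[1, 0], [0, 1]], giving [a_7, a_6]ᵀ = [[−1], [4]].

−1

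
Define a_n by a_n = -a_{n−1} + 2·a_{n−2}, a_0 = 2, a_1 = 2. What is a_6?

With companion matrix A = [[-1, 2], [1, 0]], [a_n, a_{n−1}]ᵀ = A·[a_{n−1}, a_{n−2}]ᵀ, so [a_6, a_5]ᵀ = A⁵·[a_1, a_0]ᵀ.
A⁵ = [[-21, 22], [11, -10]], giving [a_6, a_5]ᵀ = [[2], [2]].

2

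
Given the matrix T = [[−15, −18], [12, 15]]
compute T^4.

[[81, 0], [0, 81]]

tr T = 0 and det T = −9, so the characteristic polynomial is λ² − (0)λ + (−9) with roots 3 and −3.
Eigenvectors give P = [[−1, 3], [1, −2]] with P⁻¹ = [[2, 3], [1, 1]], and T = P·diag(3, −3)·P⁻¹.
Then T^4 = P·diag(81, 81)·P⁻¹ = [[−81, 243], [81, −162]] · [[2, 3], [1, 1]] = [[81, 0], [0, 81]].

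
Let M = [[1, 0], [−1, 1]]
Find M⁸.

M = I + N where N = [[0, 0], [−1, 0]] is strictly lower-triangular, so N² = 0.
(I + N)⁸ = I + 8·N = [[1, 0], [−8, 1]].

[[1, 0], [−8, 1]]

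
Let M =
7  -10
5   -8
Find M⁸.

tr M = -1 and det M = -6, so the characteristic polynomial is λ² − (-1)λ + (-6) with roots -3 and 2.
Eigenvectors give P = [[1, -2], [1, -1]] with P⁻¹ = [[-1, 2], [-1, 1]], and M = P·diag(-3, 2)·P⁻¹.
Then M⁸ = P·diag(6561, 256)·P⁻¹ = [[6561, -512], [6561, -256]] · [[-1, 2], [-1, 1]] = [[-6049, 12610], [-6305, 12866]].

[[-6049, 12610], [-6305, 12866]]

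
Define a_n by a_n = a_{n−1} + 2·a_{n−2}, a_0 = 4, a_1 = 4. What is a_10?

With companion matrix M = [[1, 2], [1, 0]], [a_n, a_{n−1}]ᵀ = M·[a_{n−1}, a_{n−2}]ᵀ, so [a_10, a_9]ᵀ = M⁹·[a_1, a_0]ᵀ.
M⁹ = [[341, 342], [171, 170]], giving [a_10, a_9]ᵀ = [[2732], [1364]].

2732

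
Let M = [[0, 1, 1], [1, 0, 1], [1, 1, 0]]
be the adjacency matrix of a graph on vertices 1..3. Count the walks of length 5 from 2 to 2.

The number of length-5 walks from vertex 2 to vertex 2 is entry (2,2) of M⁵, where M is the adjacency matrix.
M² = [[2, 1, 1], [1, 2, 1], [1, 1, 2]]
M³ = [[2, 3, 3], [3, 2, 3], [3, 3, 2]]
M⁴ = [[6, 5, 5], [5, 6, 5], [5, 5, 6]]
M⁵ = [[10, 11, 11], [11, 10, 11], [11, 11, 10]]

10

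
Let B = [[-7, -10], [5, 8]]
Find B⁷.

tr B = 1 and det B = -6, so the characteristic polynomial is λ² − (1)λ + (-6) with roots 3 and -2.
Eigenvectors give P = [[-1, -2], [1, 1]] with P⁻¹ = [[1, 2], [-1, -1]], and B = P·diag(3, -2)·P⁻¹.
Then B⁷ = P·diag(2187, -128)·P⁻¹ = [[-2187, 256], [2187, -128]] · [[1, 2], [-1, -1]] = [[-2443, -4630], [2315, 4502]].

[[-2443, -4630], [2315, 4502]]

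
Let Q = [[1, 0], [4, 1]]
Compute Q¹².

[[1, 0], [48, 1]]

Q = I + N where N = [[0, 0], [4, 0]] is strictly lower-triangular, so N² = 0.
(I + N)¹² = I + 12·N = [[1, 0], [48, 1]].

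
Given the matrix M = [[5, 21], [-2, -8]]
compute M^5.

tr M = -3 and det M = 2, so the characteristic polynomial is λ² − (-3)λ + (2) with roots -1 and -2.
Eigenvectors give P = [[-7, -3], [2, 1]] with P⁻¹ = [[-1, -3], [2, 7]], and M = P·diag(-1, -2)·P⁻¹.
Then M^5 = P·diag(-1, -32)·P⁻¹ = [[7, 96], [-2, -32]] · [[-1, -3], [2, 7]] = [[185, 651], [-62, -218]].

[[185, 651], [-62, -218]]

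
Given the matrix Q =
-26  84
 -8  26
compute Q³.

tr Q = 0 and det Q = -4, so the characteristic polynomial is λ² − (0)λ + (-4) with roots -2 and 2.
Eigenvectors give P = [[7, 3], [2, 1]] with P⁻¹ = [[1, -3], [-2, 7]], and Q = P·diag(-2, 2)·P⁻¹.
Then Q³ = P·diag(-8, 8)·P⁻¹ = [[-56, 24], [-16, 8]] · [[1, -3], [-2, 7]] = [[-104, 336], [-32, 104]].

[[-104, 336], [-32, 104]]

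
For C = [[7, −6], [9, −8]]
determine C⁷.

[[259, −258], [387, −386]]

tr C = −1 and det C = −2, so the characteristic polynomial is λ² − (−1)λ + (−2) with roots 1 and −2.
Eigenvectors give P = [[1, −2], [1, −3]] with P⁻¹ = [[3, −2], [1, −1]], and C = P·diag(1, −2)·P⁻¹.
Then C⁷ = P·diag(1, −128)·P⁻¹ = [[1, 256], [1, 384]] · [[3, −2], [1, −1]] = [[259, −258], [387, −386]].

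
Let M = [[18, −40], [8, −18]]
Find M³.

tr M = 0 and det M = −4, so the characteristic polynomial is λ² − (0)λ + (−4) with roots 2 and −2.
Eigenvectors give P = [[5, 2], [2, 1]] with P⁻¹ = [[1, −2], [−2, 5]], and M = P·diag(2, −2)·P⁻¹.
Then M³ = P·diag(8, −8)·P⁻¹ = [[40, −16], [16, −8]] · [[1, −2], [−2, 5]] = [[72, −160], [32, −72]].

[[72, −160], [32, −72]]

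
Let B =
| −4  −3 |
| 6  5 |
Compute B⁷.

tr B = 1 and det B = −2, so the characteristic polynomial is λ² − (1)λ + (−2) with roots −1 and 2.
Eigenvectors give P = [[−1, −1], [1, 2]] with P⁻¹ = [[−2, −1], [1, 1]], and B = P·diag(−1, 2)·P⁻¹.
Then B⁷ = P·diag(−1, 128)·P⁻¹ = [[1, −128], [−1, 256]] · [[−2, −1], [1, 1]] = [[−130, −129], [258, 257]].

[[−130, −129], [258, 257]]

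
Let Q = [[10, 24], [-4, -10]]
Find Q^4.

tr Q = 0 and det Q = -4, so the characteristic polynomial is λ² − (0)λ + (-4) with roots 2 and -2.
Eigenvectors give P = [[3, -2], [-1, 1]] with P⁻¹ = [[1, 2], [1, 3]], and Q = P·diag(2, -2)·P⁻¹.
Then Q^4 = P·diag(16, 16)·P⁻¹ = [[48, -32], [-16, 16]] · [[1, 2], [1, 3]] = [[16, 0], [0, 16]].

[[16, 0], [0, 16]]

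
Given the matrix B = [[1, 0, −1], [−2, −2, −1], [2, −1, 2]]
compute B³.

[[−9, 1, −6], [−6, −12, −1], [14, −3, −2]]

B² = [[−1, 1, −3], [0, 5, 2], [8, 0, 3]]
B³ = [[−9, 1, −6], [−6, −12, −1], [14, −3, −2]]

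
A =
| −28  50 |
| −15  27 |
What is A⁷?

tr A = −1 and det A = −6, so the characteristic polynomial is λ² − (−1)λ + (−6) with roots −3 and 2.
Eigenvectors give P = [[2, −5], [1, −3]] with P⁻¹ = [[3, −5], [1, −2]], and A = P·diag(−3, 2)·P⁻¹.
Then A⁷ = P·diag(−2187, 128)·P⁻¹ = [[−4374, −640], [−2187, −384]] · [[3, −5], [1, −2]] = [[−13762, 23150], [−6945, 11703]].

[[−13762, 23150], [−6945, 11703]]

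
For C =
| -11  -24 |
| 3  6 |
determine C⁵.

tr C = -5 and det C = 6, so the characteristic polynomial is λ² − (-5)λ + (6) with roots -2 and -3.
Eigenvectors give P = [[-8, -3], [3, 1]] with P⁻¹ = [[1, 3], [-3, -8]], and C = P·diag(-2, -3)·P⁻¹.
Then C⁵ = P·diag(-32, -243)·P⁻¹ = [[256, 729], [-96, -243]] · [[1, 3], [-3, -8]] = [[-1931, -5064], [633, 1656]].

[[-1931, -5064], [633, 1656]]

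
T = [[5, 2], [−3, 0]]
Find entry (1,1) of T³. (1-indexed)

65

tr T = 5 and det T = 6, so the characteristic polynomial is λ² − (5)λ + (6) with roots 2 and 3.
Eigenvectors give P = [[−2, −1], [3, 1]] with P⁻¹ = [[1, 1], [−3, −2]], and T = P·diag(2, 3)·P⁻¹.
Then T³ = P·diag(8, 27)·P⁻¹ = [[−16, −27], [24, 27]] · [[1, 1], [−3, −2]] = [[65, 38], [−57, −30]].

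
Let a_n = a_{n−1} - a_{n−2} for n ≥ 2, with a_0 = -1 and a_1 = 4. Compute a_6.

-1

With companion matrix C = [[1, -1], [1, 0]], [a_n, a_{n−1}]ᵀ = C·[a_{n−1}, a_{n−2}]ᵀ, so [a_6, a_5]ᵀ = C⁵·[a_1, a_0]ᵀ.
C⁵ = [[0, 1], [-1, 1]], giving [a_6, a_5]ᵀ = [[-1], [-5]].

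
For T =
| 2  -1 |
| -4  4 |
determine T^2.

[[8, -6], [-24, 20]]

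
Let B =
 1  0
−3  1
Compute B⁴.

[[1, 0], [−12, 1]]

B = I + N where N = [[0, 0], [−3, 0]] is strictly lower-triangular, so N² = 0.
(I + N)⁴ = I + 4·N = [[1, 0], [−12, 1]].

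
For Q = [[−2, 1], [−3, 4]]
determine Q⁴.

Q² = [[1, 2], [−6, 13]]
Q³ = [[−8, 9], [−27, 46]]
Q⁴ = [[−11, 28], [−84, 157]]

[[−11, 28], [−84, 157]]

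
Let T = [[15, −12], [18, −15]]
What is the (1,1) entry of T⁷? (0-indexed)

tr T = 0 and det T = −9, so the characteristic polynomial is λ² − (0)λ + (−9) with roots −3 and 3.
Eigenvectors give P = [[−2, 1], [−3, 1]] with P⁻¹ = [[1, −1], [3, −2]], and T = P·diag(−3, 3)·P⁻¹.
Then T⁷ = P·diag(−2187, 2187)·P⁻¹ = [[4374, 2187], [6561, 2187]] · [[1, −1], [3, −2]] = [[10935, −8748], [13122, −10935]].

−10935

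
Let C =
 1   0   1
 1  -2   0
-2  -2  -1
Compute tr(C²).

2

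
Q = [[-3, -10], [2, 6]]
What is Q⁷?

tr Q = 3 and det Q = 2, so the characteristic polynomial is λ² − (3)λ + (2) with roots 2 and 1.
Eigenvectors give P = [[-2, 5], [1, -2]] with P⁻¹ = [[2, 5], [1, 2]], and Q = P·diag(2, 1)·P⁻¹.
Then Q⁷ = P·diag(128, 1)·P⁻¹ = [[-256, 5], [128, -2]] · [[2, 5], [1, 2]] = [[-507, -1270], [254, 636]].

[[-507, -1270], [254, 636]]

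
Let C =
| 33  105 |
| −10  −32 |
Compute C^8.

tr C = 1 and det C = −6, so the characteristic polynomial is λ² − (1)λ + (−6) with roots −2 and 3.
Eigenvectors give P = [[−3, 7], [1, −2]] with P⁻¹ = [[2, 7], [1, 3]], and C = P·diag(−2, 3)·P⁻¹.
Then C^8 = P·diag(256, 6561)·P⁻¹ = [[−768, 45927], [256, −13122]] · [[2, 7], [1, 3]] = [[44391, 132405], [−12610, −37574]].

[[44391, 132405], [−12610, −37574]]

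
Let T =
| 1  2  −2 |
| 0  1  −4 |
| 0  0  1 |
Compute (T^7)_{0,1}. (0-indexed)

T = I + N where N = [[0, 2, −2], [0, 0, −4], [0, 0, 0]] is strictly upper-triangular, so N^3 = 0.
(I + N)^7 = I + 7·N + 21·N^2 = [[1, 14, −182], [0, 1, −28], [0, 0, 1]].

14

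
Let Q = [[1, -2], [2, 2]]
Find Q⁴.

Q² = [[-3, -6], [6, 0]]
Q³ = [[-15, -6], [6, -12]]
Q⁴ = [[-27, 18], [-18, -36]]

[[-27, 18], [-18, -36]]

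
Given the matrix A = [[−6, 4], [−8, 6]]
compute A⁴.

[[16, 0], [0, 16]]

tr A = 0 and det A = −4, so the characteristic polynomial is λ² − (0)λ + (−4) with roots 2 and −2.
Eigenvectors give P = [[−1, 1], [−2, 1]] with P⁻¹ = [[1, −1], [2, −1]], and A = P·diag(2, −2)·P⁻¹.
Then A⁴ = P·diag(16, 16)·P⁻¹ = [[−16, 16], [−32, 16]] · [[1, −1], [2, −1]] = [[16, 0], [0, 16]].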